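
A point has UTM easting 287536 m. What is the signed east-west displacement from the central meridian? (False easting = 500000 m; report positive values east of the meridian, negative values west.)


displacement = 287536 - 500000 = -212464 m

-212464 m


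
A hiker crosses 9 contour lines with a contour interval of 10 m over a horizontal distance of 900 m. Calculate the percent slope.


elevation change = 9 * 10 = 90 m
slope = 90 / 900 * 100 = 10.0%

10.0%


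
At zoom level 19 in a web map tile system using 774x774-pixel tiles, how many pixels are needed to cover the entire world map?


tiles per axis = 2^19 = 524288
total tiles = 524288^2 = 274877906944
pixels per axis = 524288 * 774 = 405798912
total pixels = 405798912^2 = 164672756980383744

164672756980383744 pixels


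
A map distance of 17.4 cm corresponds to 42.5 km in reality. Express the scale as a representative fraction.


ground = 42.5 km = 4250000 cm; RF denominator = ground / map = 4250000 / 17.4 ≈ 244253; RF = 1:244253

1:244253


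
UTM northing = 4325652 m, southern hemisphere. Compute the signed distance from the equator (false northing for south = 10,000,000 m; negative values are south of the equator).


For southern: actual = 4325652 - 10000000 = -5674348 m

-5674348 m


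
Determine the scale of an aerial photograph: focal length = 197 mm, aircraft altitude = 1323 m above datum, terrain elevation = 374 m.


scale = f / (H - h) = 197 mm / 949 m = 197 / 949000 = 1:4817

1:4817


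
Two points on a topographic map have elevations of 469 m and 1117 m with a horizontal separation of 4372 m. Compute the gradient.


gradient = (1117 - 469) / 4372 = 648 / 4372 = 0.1482

0.1482


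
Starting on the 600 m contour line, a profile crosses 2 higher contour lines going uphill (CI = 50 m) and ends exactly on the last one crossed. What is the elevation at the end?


elevation = 600 + 2 * 50 = 700 m

700 m


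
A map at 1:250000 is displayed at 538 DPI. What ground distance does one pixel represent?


pixel_cm = 2.54 / 538 ≈ 0.004721 cm
ground = pixel_cm * 250000 / 100 = 2.54 * 250000 / (538 * 100) = 635000 / 53800 ≈ 11.8 m

11.8 m


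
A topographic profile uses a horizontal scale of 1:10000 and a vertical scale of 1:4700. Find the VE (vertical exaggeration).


VE = horizontal_scale / vertical_scale = 10000 / 4700 ≈ 2.1

2.1x


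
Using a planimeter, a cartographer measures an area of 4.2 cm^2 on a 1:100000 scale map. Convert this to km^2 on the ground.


ground_area = 4.2 * (100000/100)^2 = 4200000.0 m^2 = 4.2 km^2

4.2 km^2


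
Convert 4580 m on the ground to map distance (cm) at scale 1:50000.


map_cm = 4580 * 100 / 50000 = 9.16 cm

9.16 cm


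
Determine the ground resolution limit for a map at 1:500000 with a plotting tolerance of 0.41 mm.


ground = 0.41 mm * 500000 / 1000 = 205.0 m

205.0 m


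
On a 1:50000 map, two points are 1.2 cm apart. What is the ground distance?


ground = 1.2 cm * 50000 / 100 = 600.0 m

600.0 m


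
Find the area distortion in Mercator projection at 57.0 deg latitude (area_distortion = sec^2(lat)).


area_distortion = 1/cos^2(57.0) = 3.371

3.371


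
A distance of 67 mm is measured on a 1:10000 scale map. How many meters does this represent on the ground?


ground = 67 mm * 10000 / 1000 = 670.0 m

670.0 m


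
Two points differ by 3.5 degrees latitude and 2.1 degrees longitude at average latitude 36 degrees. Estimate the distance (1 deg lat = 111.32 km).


dlat_km = 3.5 * 111.32 = 389.62
dlon_km = 2.1 * 111.32 * cos(36) ≈ 189.126
dist = sqrt(389.62^2 + 189.126^2) ≈ 433.1 km

433.1 km


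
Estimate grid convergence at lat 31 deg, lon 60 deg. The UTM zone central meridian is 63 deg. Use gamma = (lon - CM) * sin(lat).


gamma = (60 - 63) * sin(31) = -3 * 0.515038 = -1.545 degrees

-1.545 degrees


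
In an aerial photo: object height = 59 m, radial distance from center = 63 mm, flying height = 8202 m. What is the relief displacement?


d = h * r / H = 59 * 63 / 8202 = 0.45 mm

0.45 mm


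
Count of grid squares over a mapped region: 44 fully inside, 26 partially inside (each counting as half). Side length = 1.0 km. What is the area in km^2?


effective squares = 44 + 26 * 0.5 = 57.0
area = 57.0 * 1.0 = 57.0 km^2

57.0 km^2


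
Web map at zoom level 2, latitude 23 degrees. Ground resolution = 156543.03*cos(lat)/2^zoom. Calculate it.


res = 156543.03 * cos(23) / 2^2 = 156543.03 * 0.92050485 / 4 = 36024.65 m/pixel

36024.65 m/pixel


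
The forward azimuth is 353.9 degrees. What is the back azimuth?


back azimuth = (353.9 + 180) mod 360 = 173.9 degrees

173.9 degrees


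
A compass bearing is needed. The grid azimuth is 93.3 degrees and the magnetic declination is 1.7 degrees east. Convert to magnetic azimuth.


magnetic azimuth = grid azimuth - declination (east +ve)
mag_az = 93.3 - 1.7 = 91.6 degrees

91.6 degrees


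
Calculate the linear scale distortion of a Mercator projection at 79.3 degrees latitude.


SF = 1 / cos(79.3) = 1 / 0.185667 = 5.386

5.386


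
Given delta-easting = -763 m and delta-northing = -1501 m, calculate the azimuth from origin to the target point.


az = atan2(-763, -1501) = -153.1 deg
adjusted to 0-360: 206.9 degrees

206.9 degrees


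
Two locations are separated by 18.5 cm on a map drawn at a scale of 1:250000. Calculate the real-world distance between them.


ground = 18.5 cm * 250000 / 100 = 46250.0 m = 46.25 km

46.25 km


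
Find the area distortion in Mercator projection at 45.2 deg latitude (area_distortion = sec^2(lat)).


area_distortion = 1/cos^2(45.2) = 2.014

2.014


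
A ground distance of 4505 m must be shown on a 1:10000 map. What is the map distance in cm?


map_cm = 4505 * 100 / 10000 = 45.05 cm

45.05 cm


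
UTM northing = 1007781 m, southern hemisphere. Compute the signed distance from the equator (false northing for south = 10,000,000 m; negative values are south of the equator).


For southern: actual = 1007781 - 10000000 = -8992219 m

-8992219 m


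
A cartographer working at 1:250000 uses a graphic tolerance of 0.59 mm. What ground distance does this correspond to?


ground = 0.59 mm * 250000 / 1000 = 147.5 m

147.5 m


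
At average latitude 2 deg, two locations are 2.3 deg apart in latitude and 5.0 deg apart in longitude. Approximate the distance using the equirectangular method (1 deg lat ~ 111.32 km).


dlat_km = 2.3 * 111.32 = 256.036
dlon_km = 5.0 * 111.32 * cos(2) ≈ 556.261
dist = sqrt(256.036^2 + 556.261^2) ≈ 612.4 km

612.4 km


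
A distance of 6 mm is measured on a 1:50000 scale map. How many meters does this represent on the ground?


ground = 6 mm * 50000 / 1000 = 300.0 m

300.0 m


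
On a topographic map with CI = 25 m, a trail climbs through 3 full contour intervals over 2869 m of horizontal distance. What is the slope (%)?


elevation change = 3 * 25 = 75 m
slope = 75 / 2869 * 100 = 2.6%

2.6%


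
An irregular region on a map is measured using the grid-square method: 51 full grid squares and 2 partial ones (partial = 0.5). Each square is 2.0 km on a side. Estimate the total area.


effective squares = 51 + 2 * 0.5 = 52.0
area = 52.0 * 4.0 = 208.0 km^2

208.0 km^2


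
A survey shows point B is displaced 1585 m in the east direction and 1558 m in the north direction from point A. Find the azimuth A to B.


az = atan2(1585, 1558) = 45.5 deg
adjusted to 0-360: 45.5 degrees

45.5 degrees


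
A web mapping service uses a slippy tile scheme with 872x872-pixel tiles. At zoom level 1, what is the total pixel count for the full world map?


tiles per axis = 2^1 = 2
total tiles = 2^2 = 4
pixels per axis = 2 * 872 = 1744
total pixels = 1744^2 = 3041536

3041536 pixels


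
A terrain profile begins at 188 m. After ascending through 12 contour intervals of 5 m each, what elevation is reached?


elevation = 188 + 12 * 5 = 248 m

248 m


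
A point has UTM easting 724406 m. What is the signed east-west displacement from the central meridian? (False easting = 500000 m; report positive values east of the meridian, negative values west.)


displacement = 724406 - 500000 = 224406 m

224406 m


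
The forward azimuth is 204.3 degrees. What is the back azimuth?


back azimuth = (204.3 + 180) mod 360 = 24.3 degrees

24.3 degrees


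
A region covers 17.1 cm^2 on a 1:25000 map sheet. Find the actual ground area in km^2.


ground_area = 17.1 * (25000/100)^2 = 1068750.0 m^2 = 1.06875 km^2 ≈ 1.069 km^2

1.069 km^2


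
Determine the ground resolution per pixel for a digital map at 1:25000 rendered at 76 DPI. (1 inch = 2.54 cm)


pixel_cm = 2.54 / 76 ≈ 0.033421 cm
ground = pixel_cm * 25000 / 100 = 2.54 * 25000 / (76 * 100) = 63500 / 7600 ≈ 8.36 m

8.36 m


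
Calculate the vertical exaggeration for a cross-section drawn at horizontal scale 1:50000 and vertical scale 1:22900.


VE = horizontal_scale / vertical_scale = 50000 / 22900 ≈ 2.2

2.2x


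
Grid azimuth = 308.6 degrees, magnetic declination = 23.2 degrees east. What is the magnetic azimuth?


magnetic azimuth = grid azimuth - declination (east +ve)
mag_az = 308.6 - 23.2 = 285.4 degrees

285.4 degrees


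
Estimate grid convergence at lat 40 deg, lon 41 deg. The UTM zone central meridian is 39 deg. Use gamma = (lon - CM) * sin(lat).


gamma = (41 - 39) * sin(40) = 2 * 0.642788 = 1.286 degrees

1.286 degrees


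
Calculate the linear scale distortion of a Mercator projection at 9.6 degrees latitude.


SF = 1 / cos(9.6) = 1 / 0.985996 = 1.014

1.014


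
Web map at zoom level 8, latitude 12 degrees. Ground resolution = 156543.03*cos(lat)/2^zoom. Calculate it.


res = 156543.03 * cos(12) / 2^8 = 156543.03 * 0.9781476 / 256 = 598.13 m/pixel

598.13 m/pixel


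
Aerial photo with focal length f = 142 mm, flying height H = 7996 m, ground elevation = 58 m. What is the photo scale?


scale = f / (H - h) = 142 mm / 7938 m = 142 / 7938000 = 1:55901

1:55901


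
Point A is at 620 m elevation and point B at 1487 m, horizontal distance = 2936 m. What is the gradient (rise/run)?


gradient = (1487 - 620) / 2936 = 867 / 2936 = 0.2953

0.2953


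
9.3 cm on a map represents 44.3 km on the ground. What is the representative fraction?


ground = 44.3 km = 4430000 cm; RF denominator = ground / map = 4430000 / 9.3 ≈ 476344; RF = 1:476344

1:476344


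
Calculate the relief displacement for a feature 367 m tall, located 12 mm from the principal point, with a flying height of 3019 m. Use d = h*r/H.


d = h * r / H = 367 * 12 / 3019 = 1.46 mm

1.46 mm


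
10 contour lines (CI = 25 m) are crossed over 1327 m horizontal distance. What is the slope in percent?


elevation change = 10 * 25 = 250 m
slope = 250 / 1327 * 100 = 18.8%

18.8%


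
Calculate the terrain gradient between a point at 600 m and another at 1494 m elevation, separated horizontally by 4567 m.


gradient = (1494 - 600) / 4567 = 894 / 4567 = 0.1958

0.1958


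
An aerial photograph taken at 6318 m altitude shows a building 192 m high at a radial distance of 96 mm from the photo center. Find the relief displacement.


d = h * r / H = 192 * 96 / 6318 = 2.92 mm

2.92 mm


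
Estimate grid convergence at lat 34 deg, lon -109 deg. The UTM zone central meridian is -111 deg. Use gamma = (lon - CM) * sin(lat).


gamma = (-109 - -111) * sin(34) = 2 * 0.559193 = 1.118 degrees

1.118 degrees


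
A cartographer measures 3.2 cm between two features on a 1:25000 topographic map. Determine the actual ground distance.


ground = 3.2 cm * 25000 / 100 = 800.0 m

800.0 m


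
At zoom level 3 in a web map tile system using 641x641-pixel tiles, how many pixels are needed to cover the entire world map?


tiles per axis = 2^3 = 8
total tiles = 8^2 = 64
pixels per axis = 8 * 641 = 5128
total pixels = 5128^2 = 26296384

26296384 pixels


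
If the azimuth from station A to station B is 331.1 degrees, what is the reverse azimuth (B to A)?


back azimuth = (331.1 + 180) mod 360 = 151.1 degrees

151.1 degrees


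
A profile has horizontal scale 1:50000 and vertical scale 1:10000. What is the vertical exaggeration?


VE = horizontal_scale / vertical_scale = 50000 / 10000 = 5.0

5.0x


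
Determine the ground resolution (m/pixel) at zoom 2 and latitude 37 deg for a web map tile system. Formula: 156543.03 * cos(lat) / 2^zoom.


res = 156543.03 * cos(37) / 2^2 = 156543.03 * 0.79863551 / 4 = 31255.21 m/pixel

31255.21 m/pixel


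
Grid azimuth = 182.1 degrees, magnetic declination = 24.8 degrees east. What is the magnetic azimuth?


magnetic azimuth = grid azimuth - declination (east +ve)
mag_az = 182.1 - 24.8 = 157.3 degrees

157.3 degrees


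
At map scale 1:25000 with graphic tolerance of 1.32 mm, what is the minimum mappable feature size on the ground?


ground = 1.32 mm * 25000 / 1000 = 33.0 m

33.0 m


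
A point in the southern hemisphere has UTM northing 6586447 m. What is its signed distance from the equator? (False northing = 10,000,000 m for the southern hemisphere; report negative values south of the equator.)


For southern: actual = 6586447 - 10000000 = -3413553 m

-3413553 m


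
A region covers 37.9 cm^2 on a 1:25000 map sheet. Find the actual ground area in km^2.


ground_area = 37.9 * (25000/100)^2 = 2368750.0 m^2 = 2.36875 km^2 ≈ 2.369 km^2

2.369 km^2


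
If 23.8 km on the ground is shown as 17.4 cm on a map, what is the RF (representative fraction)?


ground = 23.8 km = 2380000 cm; RF denominator = ground / map = 2380000 / 17.4 ≈ 136782; RF = 1:136782

1:136782


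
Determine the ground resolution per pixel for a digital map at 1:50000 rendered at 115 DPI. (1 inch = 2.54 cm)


pixel_cm = 2.54 / 115 ≈ 0.022087 cm
ground = pixel_cm * 50000 / 100 = 2.54 * 50000 / (115 * 100) = 127000 / 11500 ≈ 11.04 m

11.04 m


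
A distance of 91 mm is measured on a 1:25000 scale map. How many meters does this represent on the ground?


ground = 91 mm * 25000 / 1000 = 2275.0 m

2275.0 m


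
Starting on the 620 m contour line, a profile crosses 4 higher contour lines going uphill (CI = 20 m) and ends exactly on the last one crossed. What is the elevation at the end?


elevation = 620 + 4 * 20 = 700 m

700 m


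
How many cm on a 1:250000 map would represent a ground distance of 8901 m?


map_cm = 8901 * 100 / 250000 = 3.5604 cm ≈ 3.56 cm

3.56 cm


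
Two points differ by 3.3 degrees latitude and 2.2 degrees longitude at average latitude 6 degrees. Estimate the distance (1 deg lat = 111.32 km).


dlat_km = 3.3 * 111.32 = 367.356
dlon_km = 2.2 * 111.32 * cos(6) ≈ 243.562
dist = sqrt(367.356^2 + 243.562^2) ≈ 440.8 km

440.8 km


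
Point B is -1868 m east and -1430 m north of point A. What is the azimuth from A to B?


az = atan2(-1868, -1430) = -127.4 deg
adjusted to 0-360: 232.6 degrees

232.6 degrees


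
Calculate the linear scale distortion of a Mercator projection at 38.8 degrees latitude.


SF = 1 / cos(38.8) = 1 / 0.779338 = 1.283

1.283


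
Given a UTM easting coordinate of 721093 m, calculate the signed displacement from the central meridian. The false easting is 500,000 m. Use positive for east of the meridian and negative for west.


displacement = 721093 - 500000 = 221093 m

221093 m


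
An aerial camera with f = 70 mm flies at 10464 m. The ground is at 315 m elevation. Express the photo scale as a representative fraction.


scale = f / (H - h) = 70 mm / 10149 m = 70 / 10149000 = 1:144986

1:144986


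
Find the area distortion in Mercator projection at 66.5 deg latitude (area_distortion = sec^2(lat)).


area_distortion = 1/cos^2(66.5) = 6.289

6.289


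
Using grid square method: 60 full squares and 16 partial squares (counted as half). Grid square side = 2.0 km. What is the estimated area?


effective squares = 60 + 16 * 0.5 = 68.0
area = 68.0 * 4.0 = 272.0 km^2

272.0 km^2


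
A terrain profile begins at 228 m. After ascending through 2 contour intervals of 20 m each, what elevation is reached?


elevation = 228 + 2 * 20 = 268 m

268 m


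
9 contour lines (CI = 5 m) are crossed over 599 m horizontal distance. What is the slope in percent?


elevation change = 9 * 5 = 45 m
slope = 45 / 599 * 100 = 7.5%

7.5%


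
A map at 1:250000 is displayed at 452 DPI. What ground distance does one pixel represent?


pixel_cm = 2.54 / 452 ≈ 0.005619 cm
ground = pixel_cm * 250000 / 100 = 2.54 * 250000 / (452 * 100) = 635000 / 45200 ≈ 14.05 m

14.05 m


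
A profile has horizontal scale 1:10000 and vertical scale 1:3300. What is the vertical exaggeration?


VE = horizontal_scale / vertical_scale = 10000 / 3300 ≈ 3.0

3.0x


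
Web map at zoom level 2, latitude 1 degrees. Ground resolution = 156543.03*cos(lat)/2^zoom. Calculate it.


res = 156543.03 * cos(1) / 2^2 = 156543.03 * 0.9998477 / 4 = 39129.8 m/pixel

39129.8 m/pixel


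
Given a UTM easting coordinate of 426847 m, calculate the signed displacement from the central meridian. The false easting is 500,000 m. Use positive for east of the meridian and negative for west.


displacement = 426847 - 500000 = -73153 m

-73153 m


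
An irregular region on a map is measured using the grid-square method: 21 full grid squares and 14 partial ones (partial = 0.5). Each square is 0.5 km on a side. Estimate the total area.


effective squares = 21 + 14 * 0.5 = 28.0
area = 28.0 * 0.25 = 7.0 km^2

7.0 km^2


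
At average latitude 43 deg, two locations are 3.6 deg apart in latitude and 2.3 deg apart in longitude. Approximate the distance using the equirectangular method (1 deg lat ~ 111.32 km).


dlat_km = 3.6 * 111.32 = 400.752
dlon_km = 2.3 * 111.32 * cos(43) ≈ 187.253
dist = sqrt(400.752^2 + 187.253^2) ≈ 442.3 km

442.3 km


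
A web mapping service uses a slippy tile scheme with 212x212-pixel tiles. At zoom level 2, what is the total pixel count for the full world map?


tiles per axis = 2^2 = 4
total tiles = 4^2 = 16
pixels per axis = 4 * 212 = 848
total pixels = 848^2 = 719104

719104 pixels


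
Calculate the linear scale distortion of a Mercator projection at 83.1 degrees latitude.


SF = 1 / cos(83.1) = 1 / 0.120137 = 8.324

8.324


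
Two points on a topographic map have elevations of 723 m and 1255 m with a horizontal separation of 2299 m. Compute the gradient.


gradient = (1255 - 723) / 2299 = 532 / 2299 = 0.2314

0.2314


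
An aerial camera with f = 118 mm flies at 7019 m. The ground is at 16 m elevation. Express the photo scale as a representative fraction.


scale = f / (H - h) = 118 mm / 7003 m = 118 / 7003000 = 1:59347

1:59347


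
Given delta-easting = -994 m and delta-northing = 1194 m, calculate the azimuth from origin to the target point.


az = atan2(-994, 1194) = -39.8 deg
adjusted to 0-360: 320.2 degrees

320.2 degrees


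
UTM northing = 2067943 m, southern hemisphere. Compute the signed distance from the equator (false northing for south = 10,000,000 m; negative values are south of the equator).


For southern: actual = 2067943 - 10000000 = -7932057 m

-7932057 m


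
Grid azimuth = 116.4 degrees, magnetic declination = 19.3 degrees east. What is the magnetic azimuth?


magnetic azimuth = grid azimuth - declination (east +ve)
mag_az = 116.4 - 19.3 = 97.1 degrees

97.1 degrees


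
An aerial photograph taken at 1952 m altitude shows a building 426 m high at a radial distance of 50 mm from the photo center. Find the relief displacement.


d = h * r / H = 426 * 50 / 1952 = 10.91 mm

10.91 mm


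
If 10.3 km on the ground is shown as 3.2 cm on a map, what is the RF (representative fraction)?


ground = 10.3 km = 1030000 cm; RF denominator = ground / map = 1030000 / 3.2 = 321875; RF = 1:321875

1:321875


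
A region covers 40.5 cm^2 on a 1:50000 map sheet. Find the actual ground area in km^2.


ground_area = 40.5 * (50000/100)^2 = 10125000.0 m^2 = 10.125 km^2

10.125 km^2


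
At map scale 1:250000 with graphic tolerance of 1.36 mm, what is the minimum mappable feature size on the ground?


ground = 1.36 mm * 250000 / 1000 = 340.0 m

340.0 m


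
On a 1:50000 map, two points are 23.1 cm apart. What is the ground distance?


ground = 23.1 cm * 50000 / 100 = 11550.0 m = 11.55 km

11.55 km


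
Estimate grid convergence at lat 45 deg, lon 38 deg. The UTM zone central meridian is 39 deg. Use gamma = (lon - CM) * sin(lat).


gamma = (38 - 39) * sin(45) = -1 * 0.707107 = -0.707 degrees

-0.707 degrees


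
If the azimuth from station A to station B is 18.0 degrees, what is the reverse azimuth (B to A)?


back azimuth = (18.0 + 180) mod 360 = 198.0 degrees

198.0 degrees


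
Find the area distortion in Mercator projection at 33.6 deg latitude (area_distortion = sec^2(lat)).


area_distortion = 1/cos^2(33.6) = 1.441

1.441


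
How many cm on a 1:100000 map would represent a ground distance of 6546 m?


map_cm = 6546 * 100 / 100000 = 6.546 cm ≈ 6.55 cm

6.55 cm


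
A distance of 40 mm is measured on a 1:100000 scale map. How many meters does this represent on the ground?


ground = 40 mm * 100000 / 1000 = 4000.0 m

4000.0 m


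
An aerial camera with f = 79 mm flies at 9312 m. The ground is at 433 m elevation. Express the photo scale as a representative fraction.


scale = f / (H - h) = 79 mm / 8879 m = 79 / 8879000 = 1:112392

1:112392


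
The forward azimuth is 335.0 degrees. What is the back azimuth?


back azimuth = (335.0 + 180) mod 360 = 155.0 degrees

155.0 degrees


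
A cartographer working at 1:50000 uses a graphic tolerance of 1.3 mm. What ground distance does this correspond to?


ground = 1.3 mm * 50000 / 1000 = 65.0 m

65.0 m


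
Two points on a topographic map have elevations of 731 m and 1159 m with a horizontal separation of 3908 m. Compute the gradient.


gradient = (1159 - 731) / 3908 = 428 / 3908 = 0.1095

0.1095


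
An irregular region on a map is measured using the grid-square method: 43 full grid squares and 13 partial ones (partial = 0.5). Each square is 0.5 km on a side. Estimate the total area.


effective squares = 43 + 13 * 0.5 = 49.5
area = 49.5 * 0.25 = 12.375 km^2

12.375 km^2


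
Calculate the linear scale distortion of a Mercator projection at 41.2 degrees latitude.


SF = 1 / cos(41.2) = 1 / 0.752415 = 1.329

1.329


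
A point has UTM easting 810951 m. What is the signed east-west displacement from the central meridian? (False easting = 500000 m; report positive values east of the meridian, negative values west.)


displacement = 810951 - 500000 = 310951 m

310951 m


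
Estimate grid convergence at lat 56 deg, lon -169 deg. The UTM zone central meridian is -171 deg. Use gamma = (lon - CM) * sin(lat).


gamma = (-169 - -171) * sin(56) = 2 * 0.829038 = 1.658 degrees

1.658 degrees


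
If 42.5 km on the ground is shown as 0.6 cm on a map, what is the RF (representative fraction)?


ground = 42.5 km = 4250000 cm; RF denominator = ground / map = 4250000 / 0.6 ≈ 7083333; RF = 1:7083333

1:7083333


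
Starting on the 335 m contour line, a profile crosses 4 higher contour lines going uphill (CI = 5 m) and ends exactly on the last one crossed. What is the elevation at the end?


elevation = 335 + 4 * 5 = 355 m

355 m


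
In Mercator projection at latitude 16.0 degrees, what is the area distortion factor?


area_distortion = 1/cos^2(16.0) = 1.082

1.082


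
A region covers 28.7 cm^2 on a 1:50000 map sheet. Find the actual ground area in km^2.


ground_area = 28.7 * (50000/100)^2 = 7175000.0 m^2 = 7.175 km^2

7.175 km^2


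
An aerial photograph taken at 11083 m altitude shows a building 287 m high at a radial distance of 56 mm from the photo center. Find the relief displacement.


d = h * r / H = 287 * 56 / 11083 = 1.45 mm

1.45 mm


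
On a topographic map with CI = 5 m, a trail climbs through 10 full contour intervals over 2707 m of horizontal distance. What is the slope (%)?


elevation change = 10 * 5 = 50 m
slope = 50 / 2707 * 100 = 1.8%

1.8%


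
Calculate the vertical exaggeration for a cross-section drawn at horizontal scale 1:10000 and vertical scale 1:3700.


VE = horizontal_scale / vertical_scale = 10000 / 3700 ≈ 2.7

2.7x


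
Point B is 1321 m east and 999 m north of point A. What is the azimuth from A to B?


az = atan2(1321, 999) = 52.9 deg
adjusted to 0-360: 52.9 degrees

52.9 degrees


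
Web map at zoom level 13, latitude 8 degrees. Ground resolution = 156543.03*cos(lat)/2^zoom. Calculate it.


res = 156543.03 * cos(8) / 2^13 = 156543.03 * 0.99026807 / 8192 = 18.92 m/pixel

18.92 m/pixel


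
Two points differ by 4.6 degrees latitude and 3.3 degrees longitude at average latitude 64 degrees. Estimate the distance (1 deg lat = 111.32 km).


dlat_km = 4.6 * 111.32 = 512.072
dlon_km = 3.3 * 111.32 * cos(64) ≈ 161.038
dist = sqrt(512.072^2 + 161.038^2) ≈ 536.8 km

536.8 km


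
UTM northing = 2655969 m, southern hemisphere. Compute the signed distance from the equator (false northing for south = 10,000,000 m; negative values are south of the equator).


For southern: actual = 2655969 - 10000000 = -7344031 m

-7344031 m


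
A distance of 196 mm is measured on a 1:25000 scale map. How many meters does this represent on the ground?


ground = 196 mm * 25000 / 1000 = 4900.0 m

4900.0 m


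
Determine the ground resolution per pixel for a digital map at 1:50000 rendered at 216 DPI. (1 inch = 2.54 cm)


pixel_cm = 2.54 / 216 ≈ 0.011759 cm
ground = pixel_cm * 50000 / 100 = 2.54 * 50000 / (216 * 100) = 127000 / 21600 ≈ 5.88 m

5.88 m


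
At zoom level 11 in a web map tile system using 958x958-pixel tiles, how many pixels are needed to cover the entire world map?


tiles per axis = 2^11 = 2048
total tiles = 2048^2 = 4194304
pixels per axis = 2048 * 958 = 1961984
total pixels = 1961984^2 = 3849381216256

3849381216256 pixels


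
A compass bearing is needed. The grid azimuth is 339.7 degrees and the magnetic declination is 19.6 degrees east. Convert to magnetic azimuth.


magnetic azimuth = grid azimuth - declination (east +ve)
mag_az = 339.7 - 19.6 = 320.1 degrees

320.1 degrees


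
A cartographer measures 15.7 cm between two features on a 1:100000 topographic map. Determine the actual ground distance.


ground = 15.7 cm * 100000 / 100 = 15700.0 m = 15.7 km

15.7 km


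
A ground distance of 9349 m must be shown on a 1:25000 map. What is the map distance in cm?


map_cm = 9349 * 100 / 25000 = 37.396 cm ≈ 37.4 cm

37.4 cm


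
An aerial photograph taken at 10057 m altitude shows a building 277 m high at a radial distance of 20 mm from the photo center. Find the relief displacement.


d = h * r / H = 277 * 20 / 10057 = 0.55 mm

0.55 mm


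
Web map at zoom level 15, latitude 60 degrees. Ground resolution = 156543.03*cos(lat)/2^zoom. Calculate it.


res = 156543.03 * cos(60) / 2^15 = 156543.03 * 0.5 / 32768 = 2.39 m/pixel

2.39 m/pixel


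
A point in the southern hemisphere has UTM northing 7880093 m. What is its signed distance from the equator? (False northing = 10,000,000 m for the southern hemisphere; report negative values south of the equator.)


For southern: actual = 7880093 - 10000000 = -2119907 m

-2119907 m


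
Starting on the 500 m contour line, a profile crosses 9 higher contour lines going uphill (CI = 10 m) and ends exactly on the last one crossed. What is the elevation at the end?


elevation = 500 + 9 * 10 = 590 m

590 m


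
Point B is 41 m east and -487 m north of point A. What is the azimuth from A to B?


az = atan2(41, -487) = 175.2 deg
adjusted to 0-360: 175.2 degrees

175.2 degrees


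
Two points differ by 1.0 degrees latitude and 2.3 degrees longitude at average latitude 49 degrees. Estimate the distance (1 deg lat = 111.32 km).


dlat_km = 1.0 * 111.32 = 111.32
dlon_km = 2.3 * 111.32 * cos(49) ≈ 167.975
dist = sqrt(111.32^2 + 167.975^2) ≈ 201.5 km

201.5 km


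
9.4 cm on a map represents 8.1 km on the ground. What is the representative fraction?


ground = 8.1 km = 810000 cm; RF denominator = ground / map = 810000 / 9.4 ≈ 86170; RF = 1:86170

1:86170


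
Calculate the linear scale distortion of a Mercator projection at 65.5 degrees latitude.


SF = 1 / cos(65.5) = 1 / 0.414693 = 2.411

2.411


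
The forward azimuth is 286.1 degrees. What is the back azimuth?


back azimuth = (286.1 + 180) mod 360 = 106.1 degrees

106.1 degrees


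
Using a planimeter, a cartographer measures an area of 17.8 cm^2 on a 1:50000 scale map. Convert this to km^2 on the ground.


ground_area = 17.8 * (50000/100)^2 = 4450000.0 m^2 = 4.45 km^2

4.45 km^2


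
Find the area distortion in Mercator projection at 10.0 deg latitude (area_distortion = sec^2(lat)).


area_distortion = 1/cos^2(10.0) = 1.031

1.031


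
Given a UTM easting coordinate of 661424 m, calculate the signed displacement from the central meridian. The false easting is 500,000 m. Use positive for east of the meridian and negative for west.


displacement = 661424 - 500000 = 161424 m

161424 m


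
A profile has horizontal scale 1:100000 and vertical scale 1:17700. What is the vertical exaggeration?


VE = horizontal_scale / vertical_scale = 100000 / 17700 ≈ 5.6

5.6x


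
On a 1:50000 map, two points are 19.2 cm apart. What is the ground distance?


ground = 19.2 cm * 50000 / 100 = 9600.0 m = 9.6 km

9.6 km


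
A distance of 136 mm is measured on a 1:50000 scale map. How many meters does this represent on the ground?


ground = 136 mm * 50000 / 1000 = 6800.0 m

6800.0 m


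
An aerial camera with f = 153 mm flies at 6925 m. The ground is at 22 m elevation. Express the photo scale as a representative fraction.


scale = f / (H - h) = 153 mm / 6903 m = 153 / 6903000 = 1:45118

1:45118


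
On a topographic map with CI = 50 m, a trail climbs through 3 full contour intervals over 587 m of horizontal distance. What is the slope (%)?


elevation change = 3 * 50 = 150 m
slope = 150 / 587 * 100 = 25.6%

25.6%


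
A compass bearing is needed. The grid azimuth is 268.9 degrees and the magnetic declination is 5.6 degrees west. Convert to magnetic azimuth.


magnetic azimuth = grid azimuth - declination (east +ve)
mag_az = 268.9 - -5.6 = 274.5 degrees

274.5 degrees


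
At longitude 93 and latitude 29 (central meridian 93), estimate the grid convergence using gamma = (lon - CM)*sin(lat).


gamma = (93 - 93) * sin(29) = 0 * 0.48481 = 0.0 degrees

0.0 degrees


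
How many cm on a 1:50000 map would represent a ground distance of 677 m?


map_cm = 677 * 100 / 50000 = 1.354 cm ≈ 1.35 cm

1.35 cm


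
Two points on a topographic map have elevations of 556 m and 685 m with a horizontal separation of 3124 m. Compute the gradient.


gradient = (685 - 556) / 3124 = 129 / 3124 = 0.0413

0.0413


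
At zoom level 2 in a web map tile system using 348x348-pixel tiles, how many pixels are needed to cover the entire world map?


tiles per axis = 2^2 = 4
total tiles = 4^2 = 16
pixels per axis = 4 * 348 = 1392
total pixels = 1392^2 = 1937664

1937664 pixels


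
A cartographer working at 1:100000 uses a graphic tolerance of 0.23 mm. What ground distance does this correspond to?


ground = 0.23 mm * 100000 / 1000 = 23.0 m

23.0 m


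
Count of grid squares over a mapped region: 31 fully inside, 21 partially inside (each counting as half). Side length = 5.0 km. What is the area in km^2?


effective squares = 31 + 21 * 0.5 = 41.5
area = 41.5 * 25.0 = 1037.5 km^2

1037.5 km^2


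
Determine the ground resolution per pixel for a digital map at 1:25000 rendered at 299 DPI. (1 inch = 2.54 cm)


pixel_cm = 2.54 / 299 ≈ 0.008495 cm
ground = pixel_cm * 25000 / 100 = 2.54 * 25000 / (299 * 100) = 63500 / 29900 ≈ 2.12 m

2.12 m


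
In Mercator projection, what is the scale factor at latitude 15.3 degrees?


SF = 1 / cos(15.3) = 1 / 0.964557 = 1.037

1.037


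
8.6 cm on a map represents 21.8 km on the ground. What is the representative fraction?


ground = 21.8 km = 2180000 cm; RF denominator = ground / map = 2180000 / 8.6 ≈ 253488; RF = 1:253488

1:253488


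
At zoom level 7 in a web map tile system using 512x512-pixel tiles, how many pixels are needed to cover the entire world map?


tiles per axis = 2^7 = 128
total tiles = 128^2 = 16384
pixels per axis = 128 * 512 = 65536
total pixels = 65536^2 = 4294967296

4294967296 pixels


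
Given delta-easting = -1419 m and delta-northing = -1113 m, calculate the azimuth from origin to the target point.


az = atan2(-1419, -1113) = -128.1 deg
adjusted to 0-360: 231.9 degrees

231.9 degrees


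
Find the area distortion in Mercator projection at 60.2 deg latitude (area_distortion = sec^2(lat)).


area_distortion = 1/cos^2(60.2) = 4.049

4.049


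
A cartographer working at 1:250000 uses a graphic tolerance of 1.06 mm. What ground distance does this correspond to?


ground = 1.06 mm * 250000 / 1000 = 265.0 m

265.0 m


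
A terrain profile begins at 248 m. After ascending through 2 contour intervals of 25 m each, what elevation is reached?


elevation = 248 + 2 * 25 = 298 m

298 m


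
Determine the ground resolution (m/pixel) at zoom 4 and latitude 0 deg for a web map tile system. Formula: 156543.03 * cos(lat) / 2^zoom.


res = 156543.03 * cos(0) / 2^4 = 156543.03 * 1.0 / 16 = 9783.94 m/pixel

9783.94 m/pixel


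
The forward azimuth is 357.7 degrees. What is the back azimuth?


back azimuth = (357.7 + 180) mod 360 = 177.7 degrees

177.7 degrees


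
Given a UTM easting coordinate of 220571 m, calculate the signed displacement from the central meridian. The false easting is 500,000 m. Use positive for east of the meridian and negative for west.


displacement = 220571 - 500000 = -279429 m

-279429 m


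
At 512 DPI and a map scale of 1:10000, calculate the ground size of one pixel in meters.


pixel_cm = 2.54 / 512 ≈ 0.004961 cm
ground = pixel_cm * 10000 / 100 = 2.54 * 10000 / (512 * 100) = 25400 / 51200 ≈ 0.5 m

0.5 m


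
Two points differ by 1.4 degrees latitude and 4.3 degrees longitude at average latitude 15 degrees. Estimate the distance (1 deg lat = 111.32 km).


dlat_km = 1.4 * 111.32 = 155.848
dlon_km = 4.3 * 111.32 * cos(15) ≈ 462.366
dist = sqrt(155.848^2 + 462.366^2) ≈ 487.9 km

487.9 km


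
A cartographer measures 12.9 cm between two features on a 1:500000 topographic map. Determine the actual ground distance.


ground = 12.9 cm * 500000 / 100 = 64500.0 m = 64.5 km

64.5 km


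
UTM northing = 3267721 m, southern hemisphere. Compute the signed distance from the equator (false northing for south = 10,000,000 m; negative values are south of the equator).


For southern: actual = 3267721 - 10000000 = -6732279 m

-6732279 m


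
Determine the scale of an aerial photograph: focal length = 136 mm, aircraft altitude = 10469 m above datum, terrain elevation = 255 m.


scale = f / (H - h) = 136 mm / 10214 m = 136 / 10214000 = 1:75103

1:75103


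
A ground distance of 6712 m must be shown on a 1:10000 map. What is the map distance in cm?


map_cm = 6712 * 100 / 10000 = 67.12 cm

67.12 cm


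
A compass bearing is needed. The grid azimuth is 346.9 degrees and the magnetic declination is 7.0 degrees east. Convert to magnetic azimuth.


magnetic azimuth = grid azimuth - declination (east +ve)
mag_az = 346.9 - 7.0 = 339.9 degrees

339.9 degrees


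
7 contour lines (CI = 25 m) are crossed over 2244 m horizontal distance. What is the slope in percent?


elevation change = 7 * 25 = 175 m
slope = 175 / 2244 * 100 = 7.8%

7.8%


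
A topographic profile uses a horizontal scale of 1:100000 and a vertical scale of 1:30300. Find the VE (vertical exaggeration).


VE = horizontal_scale / vertical_scale = 100000 / 30300 ≈ 3.3

3.3x


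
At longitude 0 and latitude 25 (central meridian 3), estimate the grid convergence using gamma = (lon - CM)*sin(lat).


gamma = (0 - 3) * sin(25) = -3 * 0.422618 = -1.268 degrees

-1.268 degrees


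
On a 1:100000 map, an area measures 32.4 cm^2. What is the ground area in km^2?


ground_area = 32.4 * (100000/100)^2 = 32400000.0 m^2 = 32.4 km^2

32.4 km^2


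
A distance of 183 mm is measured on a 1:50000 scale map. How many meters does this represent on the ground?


ground = 183 mm * 50000 / 1000 = 9150.0 m

9150.0 m


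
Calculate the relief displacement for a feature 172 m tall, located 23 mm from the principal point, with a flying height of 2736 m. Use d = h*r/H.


d = h * r / H = 172 * 23 / 2736 = 1.45 mm

1.45 mm


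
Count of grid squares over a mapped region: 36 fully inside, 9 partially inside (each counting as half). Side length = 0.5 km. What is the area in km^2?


effective squares = 36 + 9 * 0.5 = 40.5
area = 40.5 * 0.25 = 10.125 km^2

10.125 km^2


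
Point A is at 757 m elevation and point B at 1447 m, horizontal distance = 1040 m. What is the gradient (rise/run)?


gradient = (1447 - 757) / 1040 = 690 / 1040 = 0.6635

0.6635


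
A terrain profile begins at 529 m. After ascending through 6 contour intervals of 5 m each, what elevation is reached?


elevation = 529 + 6 * 5 = 559 m

559 m


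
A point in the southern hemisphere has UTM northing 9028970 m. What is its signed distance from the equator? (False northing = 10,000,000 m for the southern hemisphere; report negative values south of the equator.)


For southern: actual = 9028970 - 10000000 = -971030 m

-971030 m


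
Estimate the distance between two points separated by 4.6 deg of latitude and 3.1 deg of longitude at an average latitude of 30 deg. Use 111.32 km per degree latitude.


dlat_km = 4.6 * 111.32 = 512.072
dlon_km = 3.1 * 111.32 * cos(30) ≈ 298.858
dist = sqrt(512.072^2 + 298.858^2) ≈ 592.9 km

592.9 km


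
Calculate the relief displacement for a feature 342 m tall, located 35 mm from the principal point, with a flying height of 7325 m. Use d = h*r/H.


d = h * r / H = 342 * 35 / 7325 = 1.63 mm

1.63 mm


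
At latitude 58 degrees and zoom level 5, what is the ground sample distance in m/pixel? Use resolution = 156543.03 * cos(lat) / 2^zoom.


res = 156543.03 * cos(58) / 2^5 = 156543.03 * 0.52991926 / 32 = 2592.35 m/pixel

2592.35 m/pixel


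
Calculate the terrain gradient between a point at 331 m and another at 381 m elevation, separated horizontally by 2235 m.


gradient = (381 - 331) / 2235 = 50 / 2235 = 0.0224

0.0224


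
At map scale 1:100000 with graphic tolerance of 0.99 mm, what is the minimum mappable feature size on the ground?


ground = 0.99 mm * 100000 / 1000 = 99.0 m

99.0 m


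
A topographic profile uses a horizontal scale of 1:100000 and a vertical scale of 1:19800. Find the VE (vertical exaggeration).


VE = horizontal_scale / vertical_scale = 100000 / 19800 ≈ 5.1

5.1x


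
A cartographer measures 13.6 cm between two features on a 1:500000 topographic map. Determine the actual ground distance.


ground = 13.6 cm * 500000 / 100 = 68000.0 m = 68.0 km

68.0 km


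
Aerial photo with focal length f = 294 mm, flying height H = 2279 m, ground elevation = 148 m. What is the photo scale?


scale = f / (H - h) = 294 mm / 2131 m = 294 / 2131000 = 1:7248

1:7248


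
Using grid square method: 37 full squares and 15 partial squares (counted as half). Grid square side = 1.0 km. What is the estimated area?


effective squares = 37 + 15 * 0.5 = 44.5
area = 44.5 * 1.0 = 44.5 km^2

44.5 km^2


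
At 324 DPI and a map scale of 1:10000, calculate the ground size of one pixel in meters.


pixel_cm = 2.54 / 324 ≈ 0.00784 cm
ground = pixel_cm * 10000 / 100 = 2.54 * 10000 / (324 * 100) = 25400 / 32400 ≈ 0.78 m

0.78 m
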